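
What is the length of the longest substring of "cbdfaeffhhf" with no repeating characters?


Input: "cbdfaeffhhf"
Sliding window (track last position of each char):
  Position 0 ('c'): window [0,0] length 1 -- new best
  Position 1 ('b'): window [0,1] length 2 -- new best
  Position 2 ('d'): window [0,2] length 3 -- new best
  Position 3 ('f'): window [0,3] length 4 -- new best
  Position 4 ('a'): window [0,4] length 5 -- new best
  Position 5 ('e'): window [0,5] length 6 -- new best
  Position 6 ('f'): repeat (last at 3), move window start to 4
  Position 6 ('f'): window [4,6] length 3
  Position 7 ('f'): repeat (last at 6), move window start to 7
  Position 7 ('f'): window [7,7] length 1
  Position 8 ('h'): window [7,8] length 2
  Position 9 ('h'): repeat (last at 8), move window start to 9
  Position 9 ('h'): window [9,9] length 1
  Position 10 ('f'): window [9,10] length 2
Longest substring with no repeats: "cbdfae" with length 6

6


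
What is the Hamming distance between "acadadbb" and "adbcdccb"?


Comparing "acadadbb" and "adbcdccb" position by position:
  Position 0: 'a' vs 'a' => same
  Position 1: 'c' vs 'd' => differ
  Position 2: 'a' vs 'b' => differ
  Position 3: 'd' vs 'c' => differ
  Position 4: 'a' vs 'd' => differ
  Position 5: 'd' vs 'c' => differ
  Position 6: 'b' vs 'c' => differ
  Position 7: 'b' vs 'b' => same
Total differences (Hamming distance): 6

6


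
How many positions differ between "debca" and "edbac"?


Comparing "debca" and "edbac" position by position:
  Position 0: 'd' vs 'e' => DIFFER
  Position 1: 'e' vs 'd' => DIFFER
  Position 2: 'b' vs 'b' => same
  Position 3: 'c' vs 'a' => DIFFER
  Position 4: 'a' vs 'c' => DIFFER
Positions that differ: 4

4


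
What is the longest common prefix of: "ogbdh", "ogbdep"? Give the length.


Words: ogbdh, ogbdep
  Position 0: all 'o' => match
  Position 1: all 'g' => match
  Position 2: all 'b' => match
  Position 3: all 'd' => match
  Position 4: ('h', 'e') => mismatch, stop
LCP = "ogbd" (length 4)

4


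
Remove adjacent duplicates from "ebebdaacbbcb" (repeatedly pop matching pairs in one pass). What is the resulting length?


Input: ebebdaacbbcb
Stack-based adjacent duplicate removal:
  Read 'e': push. Stack: e
  Read 'b': push. Stack: eb
  Read 'e': push. Stack: ebe
  Read 'b': push. Stack: ebeb
  Read 'd': push. Stack: ebebd
  Read 'a': push. Stack: ebebda
  Read 'a': matches stack top 'a' => pop. Stack: ebebd
  Read 'c': push. Stack: ebebdc
  Read 'b': push. Stack: ebebdcb
  Read 'b': matches stack top 'b' => pop. Stack: ebebdc
  Read 'c': matches stack top 'c' => pop. Stack: ebebd
  Read 'b': push. Stack: ebebdb
Final stack: "ebebdb" (length 6)

6


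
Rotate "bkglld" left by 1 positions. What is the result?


Input: "bkglld", rotate left by 1
First 1 characters: "b"
Remaining characters: "kglld"
Concatenate remaining + first: "kglld" + "b" = "kglldb"

kglldb


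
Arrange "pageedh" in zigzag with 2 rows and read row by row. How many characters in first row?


Zigzag "pageedh" into 2 rows:
Placing characters:
  'p' => row 0
  'a' => row 1
  'g' => row 0
  'e' => row 1
  'e' => row 0
  'd' => row 1
  'h' => row 0
Rows:
  Row 0: "pgeh"
  Row 1: "aed"
First row length: 4

4


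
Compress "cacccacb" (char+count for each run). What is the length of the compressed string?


Input: cacccacb
Runs:
  'c' x 1 => "c1"
  'a' x 1 => "a1"
  'c' x 3 => "c3"
  'a' x 1 => "a1"
  'c' x 1 => "c1"
  'b' x 1 => "b1"
Compressed: "c1a1c3a1c1b1"
Compressed length: 12

12


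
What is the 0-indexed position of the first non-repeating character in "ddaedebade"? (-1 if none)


Input: ddaedebade
Character frequencies:
  'a': 2
  'b': 1
  'd': 4
  'e': 3
Scanning left to right for freq == 1:
  Position 0 ('d'): freq=4, skip
  Position 1 ('d'): freq=4, skip
  Position 2 ('a'): freq=2, skip
  Position 3 ('e'): freq=3, skip
  Position 4 ('d'): freq=4, skip
  Position 5 ('e'): freq=3, skip
  Position 6 ('b'): unique! => answer = 6

6


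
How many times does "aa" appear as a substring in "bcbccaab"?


Searching for "aa" in "bcbccaab"
Scanning each position:
  Position 0: "bc" => no
  Position 1: "cb" => no
  Position 2: "bc" => no
  Position 3: "cc" => no
  Position 4: "ca" => no
  Position 5: "aa" => MATCH
  Position 6: "ab" => no
Total occurrences: 1

1


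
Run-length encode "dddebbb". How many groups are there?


Input: dddebbb
Scanning for consecutive runs:
  Group 1: 'd' x 3 (positions 0-2)
  Group 2: 'e' x 1 (positions 3-3)
  Group 3: 'b' x 3 (positions 4-6)
Total groups: 3

3


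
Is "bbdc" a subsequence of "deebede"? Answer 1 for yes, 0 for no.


Check if "bbdc" is a subsequence of "deebede"
Greedy scan:
  Position 0 ('d'): no match needed
  Position 1 ('e'): no match needed
  Position 2 ('e'): no match needed
  Position 3 ('b'): matches sub[0] = 'b'
  Position 4 ('e'): no match needed
  Position 5 ('d'): no match needed
  Position 6 ('e'): no match needed
Only matched 1/4 characters => not a subsequence

0


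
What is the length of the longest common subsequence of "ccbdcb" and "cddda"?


LCS of "ccbdcb" and "cddda"
DP table:
           c    d    d    d    a
      0    0    0    0    0    0
  c   0    1    1    1    1    1
  c   0    1    1    1    1    1
  b   0    1    1    1    1    1
  d   0    1    2    2    2    2
  c   0    1    2    2    2    2
  b   0    1    2    2    2    2
LCS length = dp[6][5] = 2

2


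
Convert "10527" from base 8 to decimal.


Input: "10527" in base 8
Positional expansion:
  Digit '1' (value 1) x 8^4 = 4096
  Digit '0' (value 0) x 8^3 = 0
  Digit '5' (value 5) x 8^2 = 320
  Digit '2' (value 2) x 8^1 = 16
  Digit '7' (value 7) x 8^0 = 7
Sum = 4439

4439


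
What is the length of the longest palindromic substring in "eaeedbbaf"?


Input: "eaeedbbaf"
Checking substrings for palindromes:
  [0:3] "eae" (len 3) => palindrome
  [2:4] "ee" (len 2) => palindrome
  [5:7] "bb" (len 2) => palindrome
Longest palindromic substring: "eae" with length 3

3


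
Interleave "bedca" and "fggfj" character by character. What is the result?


Interleaving "bedca" and "fggfj":
  Position 0: 'b' from first, 'f' from second => "bf"
  Position 1: 'e' from first, 'g' from second => "eg"
  Position 2: 'd' from first, 'g' from second => "dg"
  Position 3: 'c' from first, 'f' from second => "cf"
  Position 4: 'a' from first, 'j' from second => "aj"
Result: bfegdgcfaj

bfegdgcfaj


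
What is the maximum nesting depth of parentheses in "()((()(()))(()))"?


Input: "()((()(()))(()))"
Tracking depth:
  Position 0 '(': depth becomes 1
  Position 1 ')': depth becomes 0
  Position 2 '(': depth becomes 1
  Position 3 '(': depth becomes 2
  Position 4 '(': depth becomes 3
  Position 5 ')': depth becomes 2
  Position 6 '(': depth becomes 3
  Position 7 '(': depth becomes 4
  Position 8 ')': depth becomes 3
  Position 9 ')': depth becomes 2
  Position 10 ')': depth becomes 1
  Position 11 '(': depth becomes 2
  Position 12 '(': depth becomes 3
  Position 13 ')': depth becomes 2
  Position 14 ')': depth becomes 1
  Position 15 ')': depth becomes 0
Maximum depth reached: 4

4


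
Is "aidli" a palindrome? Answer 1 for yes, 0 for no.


Input: aidli
Reversed: ildia
  Compare pos 0 ('a') with pos 4 ('i'): MISMATCH
  Compare pos 1 ('i') with pos 3 ('l'): MISMATCH
Result: not a palindrome

0


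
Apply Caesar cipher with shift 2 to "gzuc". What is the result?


Caesar cipher: shift "gzuc" by 2
  'g' (pos 6) + 2 = pos 8 = 'i'
  'z' (pos 25) + 2 = pos 1 = 'b'
  'u' (pos 20) + 2 = pos 22 = 'w'
  'c' (pos 2) + 2 = pos 4 = 'e'
Result: ibwe

ibwe


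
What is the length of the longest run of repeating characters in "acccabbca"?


Input: "acccabbca"
Scanning for longest run:
  Position 1 ('c'): new char, reset run to 1
  Position 2 ('c'): continues run of 'c', length=2
  Position 3 ('c'): continues run of 'c', length=3
  Position 4 ('a'): new char, reset run to 1
  Position 5 ('b'): new char, reset run to 1
  Position 6 ('b'): continues run of 'b', length=2
  Position 7 ('c'): new char, reset run to 1
  Position 8 ('a'): new char, reset run to 1
Longest run: 'c' with length 3

3


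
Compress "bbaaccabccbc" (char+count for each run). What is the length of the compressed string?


Input: bbaaccabccbc
Runs:
  'b' x 2 => "b2"
  'a' x 2 => "a2"
  'c' x 2 => "c2"
  'a' x 1 => "a1"
  'b' x 1 => "b1"
  'c' x 2 => "c2"
  'b' x 1 => "b1"
  'c' x 1 => "c1"
Compressed: "b2a2c2a1b1c2b1c1"
Compressed length: 16

16


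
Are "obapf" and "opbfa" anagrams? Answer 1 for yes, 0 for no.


Strings: "obapf", "opbfa"
Sorted first:  abfop
Sorted second: abfop
Sorted forms match => anagrams

1


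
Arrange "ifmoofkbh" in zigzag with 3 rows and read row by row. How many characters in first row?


Zigzag "ifmoofkbh" into 3 rows:
Placing characters:
  'i' => row 0
  'f' => row 1
  'm' => row 2
  'o' => row 1
  'o' => row 0
  'f' => row 1
  'k' => row 2
  'b' => row 1
  'h' => row 0
Rows:
  Row 0: "ioh"
  Row 1: "fofb"
  Row 2: "mk"
First row length: 3

3


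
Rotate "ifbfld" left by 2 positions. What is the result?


Input: "ifbfld", rotate left by 2
First 2 characters: "if"
Remaining characters: "bfld"
Concatenate remaining + first: "bfld" + "if" = "bfldif"

bfldif


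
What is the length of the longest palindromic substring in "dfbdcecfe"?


Input: "dfbdcecfe"
Checking substrings for palindromes:
  [4:7] "cec" (len 3) => palindrome
Longest palindromic substring: "cec" with length 3

3


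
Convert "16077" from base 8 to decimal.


Input: "16077" in base 8
Positional expansion:
  Digit '1' (value 1) x 8^4 = 4096
  Digit '6' (value 6) x 8^3 = 3072
  Digit '0' (value 0) x 8^2 = 0
  Digit '7' (value 7) x 8^1 = 56
  Digit '7' (value 7) x 8^0 = 7
Sum = 7231

7231


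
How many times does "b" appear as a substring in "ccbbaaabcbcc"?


Searching for "b" in "ccbbaaabcbcc"
Scanning each position:
  Position 0: "c" => no
  Position 1: "c" => no
  Position 2: "b" => MATCH
  Position 3: "b" => MATCH
  Position 4: "a" => no
  Position 5: "a" => no
  Position 6: "a" => no
  Position 7: "b" => MATCH
  Position 8: "c" => no
  Position 9: "b" => MATCH
  Position 10: "c" => no
  Position 11: "c" => no
Total occurrences: 4

4


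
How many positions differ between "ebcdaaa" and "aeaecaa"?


Comparing "ebcdaaa" and "aeaecaa" position by position:
  Position 0: 'e' vs 'a' => DIFFER
  Position 1: 'b' vs 'e' => DIFFER
  Position 2: 'c' vs 'a' => DIFFER
  Position 3: 'd' vs 'e' => DIFFER
  Position 4: 'a' vs 'c' => DIFFER
  Position 5: 'a' vs 'a' => same
  Position 6: 'a' vs 'a' => same
Positions that differ: 5

5


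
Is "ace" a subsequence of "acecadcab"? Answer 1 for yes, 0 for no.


Check if "ace" is a subsequence of "acecadcab"
Greedy scan:
  Position 0 ('a'): matches sub[0] = 'a'
  Position 1 ('c'): matches sub[1] = 'c'
  Position 2 ('e'): matches sub[2] = 'e'
  Position 3 ('c'): no match needed
  Position 4 ('a'): no match needed
  Position 5 ('d'): no match needed
  Position 6 ('c'): no match needed
  Position 7 ('a'): no match needed
  Position 8 ('b'): no match needed
All 3 characters matched => is a subsequence

1


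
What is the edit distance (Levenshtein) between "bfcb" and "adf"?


Computing edit distance: "bfcb" -> "adf"
DP table:
           a    d    f
      0    1    2    3
  b   1    1    2    3
  f   2    2    2    2
  c   3    3    3    3
  b   4    4    4    4
Edit distance = dp[4][3] = 4

4


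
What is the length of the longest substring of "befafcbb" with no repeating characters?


Input: "befafcbb"
Sliding window (track last position of each char):
  Position 0 ('b'): window [0,0] length 1 -- new best
  Position 1 ('e'): window [0,1] length 2 -- new best
  Position 2 ('f'): window [0,2] length 3 -- new best
  Position 3 ('a'): window [0,3] length 4 -- new best
  Position 4 ('f'): repeat (last at 2), move window start to 3
  Position 4 ('f'): window [3,4] length 2
  Position 5 ('c'): window [3,5] length 3
  Position 6 ('b'): window [3,6] length 4
  Position 7 ('b'): repeat (last at 6), move window start to 7
  Position 7 ('b'): window [7,7] length 1
Longest substring with no repeats: "befa" with length 4

4


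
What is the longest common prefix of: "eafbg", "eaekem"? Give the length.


Words: eafbg, eaekem
  Position 0: all 'e' => match
  Position 1: all 'a' => match
  Position 2: ('f', 'e') => mismatch, stop
LCP = "ea" (length 2)

2


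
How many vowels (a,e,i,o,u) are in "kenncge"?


Input: kenncge
Checking each character:
  'k' at position 0: consonant
  'e' at position 1: vowel (running total: 1)
  'n' at position 2: consonant
  'n' at position 3: consonant
  'c' at position 4: consonant
  'g' at position 5: consonant
  'e' at position 6: vowel (running total: 2)
Total vowels: 2

2


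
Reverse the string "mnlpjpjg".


Input: mnlpjpjg
Reading characters right to left:
  Position 7: 'g'
  Position 6: 'j'
  Position 5: 'p'
  Position 4: 'j'
  Position 3: 'p'
  Position 2: 'l'
  Position 1: 'n'
  Position 0: 'm'
Reversed: gjpjplnm

gjpjplnm


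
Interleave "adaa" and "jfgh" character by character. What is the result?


Interleaving "adaa" and "jfgh":
  Position 0: 'a' from first, 'j' from second => "aj"
  Position 1: 'd' from first, 'f' from second => "df"
  Position 2: 'a' from first, 'g' from second => "ag"
  Position 3: 'a' from first, 'h' from second => "ah"
Result: ajdfagah

ajdfagah


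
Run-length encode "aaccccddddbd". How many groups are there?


Input: aaccccddddbd
Scanning for consecutive runs:
  Group 1: 'a' x 2 (positions 0-1)
  Group 2: 'c' x 4 (positions 2-5)
  Group 3: 'd' x 4 (positions 6-9)
  Group 4: 'b' x 1 (positions 10-10)
  Group 5: 'd' x 1 (positions 11-11)
Total groups: 5

5


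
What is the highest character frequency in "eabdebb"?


Input: eabdebb
Character counts:
  'a': 1
  'b': 3
  'd': 1
  'e': 2
Maximum frequency: 3

3


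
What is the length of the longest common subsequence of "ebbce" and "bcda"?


LCS of "ebbce" and "bcda"
DP table:
           b    c    d    a
      0    0    0    0    0
  e   0    0    0    0    0
  b   0    1    1    1    1
  b   0    1    1    1    1
  c   0    1    2    2    2
  e   0    1    2    2    2
LCS length = dp[5][4] = 2

2


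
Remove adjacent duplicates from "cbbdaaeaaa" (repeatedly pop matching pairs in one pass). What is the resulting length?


Input: cbbdaaeaaa
Stack-based adjacent duplicate removal:
  Read 'c': push. Stack: c
  Read 'b': push. Stack: cb
  Read 'b': matches stack top 'b' => pop. Stack: c
  Read 'd': push. Stack: cd
  Read 'a': push. Stack: cda
  Read 'a': matches stack top 'a' => pop. Stack: cd
  Read 'e': push. Stack: cde
  Read 'a': push. Stack: cdea
  Read 'a': matches stack top 'a' => pop. Stack: cde
  Read 'a': push. Stack: cdea
Final stack: "cdea" (length 4)

4


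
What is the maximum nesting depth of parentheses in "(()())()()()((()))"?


Input: "(()())()()()((()))"
Tracking depth:
  Position 0 '(': depth becomes 1
  Position 1 '(': depth becomes 2
  Position 2 ')': depth becomes 1
  Position 3 '(': depth becomes 2
  Position 4 ')': depth becomes 1
  Position 5 ')': depth becomes 0
  Position 6 '(': depth becomes 1
  Position 7 ')': depth becomes 0
  Position 8 '(': depth becomes 1
  Position 9 ')': depth becomes 0
  Position 10 '(': depth becomes 1
  Position 11 ')': depth becomes 0
  Position 12 '(': depth becomes 1
  Position 13 '(': depth becomes 2
  Position 14 '(': depth becomes 3
  Position 15 ')': depth becomes 2
  Position 16 ')': depth becomes 1
  Position 17 ')': depth becomes 0
Maximum depth reached: 3

3


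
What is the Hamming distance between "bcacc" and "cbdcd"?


Comparing "bcacc" and "cbdcd" position by position:
  Position 0: 'b' vs 'c' => differ
  Position 1: 'c' vs 'b' => differ
  Position 2: 'a' vs 'd' => differ
  Position 3: 'c' vs 'c' => same
  Position 4: 'c' vs 'd' => differ
Total differences (Hamming distance): 4

4


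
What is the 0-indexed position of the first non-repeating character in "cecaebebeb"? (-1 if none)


Input: cecaebebeb
Character frequencies:
  'a': 1
  'b': 3
  'c': 2
  'e': 4
Scanning left to right for freq == 1:
  Position 0 ('c'): freq=2, skip
  Position 1 ('e'): freq=4, skip
  Position 2 ('c'): freq=2, skip
  Position 3 ('a'): unique! => answer = 3

3


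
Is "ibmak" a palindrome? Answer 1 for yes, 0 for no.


Input: ibmak
Reversed: kambi
  Compare pos 0 ('i') with pos 4 ('k'): MISMATCH
  Compare pos 1 ('b') with pos 3 ('a'): MISMATCH
Result: not a palindrome

0


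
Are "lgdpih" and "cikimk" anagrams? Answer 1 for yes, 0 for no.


Strings: "lgdpih", "cikimk"
Sorted first:  dghilp
Sorted second: ciikkm
Differ at position 0: 'd' vs 'c' => not anagrams

0


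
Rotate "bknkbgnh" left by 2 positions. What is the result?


Input: "bknkbgnh", rotate left by 2
First 2 characters: "bk"
Remaining characters: "nkbgnh"
Concatenate remaining + first: "nkbgnh" + "bk" = "nkbgnhbk"

nkbgnhbk


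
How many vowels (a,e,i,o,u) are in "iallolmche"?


Input: iallolmche
Checking each character:
  'i' at position 0: vowel (running total: 1)
  'a' at position 1: vowel (running total: 2)
  'l' at position 2: consonant
  'l' at position 3: consonant
  'o' at position 4: vowel (running total: 3)
  'l' at position 5: consonant
  'm' at position 6: consonant
  'c' at position 7: consonant
  'h' at position 8: consonant
  'e' at position 9: vowel (running total: 4)
Total vowels: 4

4


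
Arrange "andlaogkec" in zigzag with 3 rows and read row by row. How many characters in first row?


Zigzag "andlaogkec" into 3 rows:
Placing characters:
  'a' => row 0
  'n' => row 1
  'd' => row 2
  'l' => row 1
  'a' => row 0
  'o' => row 1
  'g' => row 2
  'k' => row 1
  'e' => row 0
  'c' => row 1
Rows:
  Row 0: "aae"
  Row 1: "nlokc"
  Row 2: "dg"
First row length: 3

3


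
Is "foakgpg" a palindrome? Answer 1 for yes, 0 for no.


Input: foakgpg
Reversed: gpgkaof
  Compare pos 0 ('f') with pos 6 ('g'): MISMATCH
  Compare pos 1 ('o') with pos 5 ('p'): MISMATCH
  Compare pos 2 ('a') with pos 4 ('g'): MISMATCH
Result: not a palindrome

0


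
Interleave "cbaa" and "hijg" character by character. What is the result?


Interleaving "cbaa" and "hijg":
  Position 0: 'c' from first, 'h' from second => "ch"
  Position 1: 'b' from first, 'i' from second => "bi"
  Position 2: 'a' from first, 'j' from second => "aj"
  Position 3: 'a' from first, 'g' from second => "ag"
Result: chbiajag

chbiajag


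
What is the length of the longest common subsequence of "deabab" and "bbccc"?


LCS of "deabab" and "bbccc"
DP table:
           b    b    c    c    c
      0    0    0    0    0    0
  d   0    0    0    0    0    0
  e   0    0    0    0    0    0
  a   0    0    0    0    0    0
  b   0    1    1    1    1    1
  a   0    1    1    1    1    1
  b   0    1    2    2    2    2
LCS length = dp[6][5] = 2

2


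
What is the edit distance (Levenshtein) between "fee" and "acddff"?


Computing edit distance: "fee" -> "acddff"
DP table:
           a    c    d    d    f    f
      0    1    2    3    4    5    6
  f   1    1    2    3    4    4    5
  e   2    2    2    3    4    5    5
  e   3    3    3    3    4    5    6
Edit distance = dp[3][6] = 6

6


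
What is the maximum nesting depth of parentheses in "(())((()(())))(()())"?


Input: "(())((()(())))(()())"
Tracking depth:
  Position 0 '(': depth becomes 1
  Position 1 '(': depth becomes 2
  Position 2 ')': depth becomes 1
  Position 3 ')': depth becomes 0
  Position 4 '(': depth becomes 1
  Position 5 '(': depth becomes 2
  Position 6 '(': depth becomes 3
  Position 7 ')': depth becomes 2
  Position 8 '(': depth becomes 3
  Position 9 '(': depth becomes 4
  Position 10 ')': depth becomes 3
  Position 11 ')': depth becomes 2
  Position 12 ')': depth becomes 1
  Position 13 ')': depth becomes 0
  Position 14 '(': depth becomes 1
  Position 15 '(': depth becomes 2
  Position 16 ')': depth becomes 1
  Position 17 '(': depth becomes 2
  Position 18 ')': depth becomes 1
  Position 19 ')': depth becomes 0
Maximum depth reached: 4

4


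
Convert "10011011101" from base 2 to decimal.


Input: "10011011101" in base 2
Positional expansion:
  Digit '1' (value 1) x 2^10 = 1024
  Digit '0' (value 0) x 2^9 = 0
  Digit '0' (value 0) x 2^8 = 0
  Digit '1' (value 1) x 2^7 = 128
  Digit '1' (value 1) x 2^6 = 64
  Digit '0' (value 0) x 2^5 = 0
  Digit '1' (value 1) x 2^4 = 16
  Digit '1' (value 1) x 2^3 = 8
  Digit '1' (value 1) x 2^2 = 4
  Digit '0' (value 0) x 2^1 = 0
  Digit '1' (value 1) x 2^0 = 1
Sum = 1245

1245


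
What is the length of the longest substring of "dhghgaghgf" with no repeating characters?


Input: "dhghgaghgf"
Sliding window (track last position of each char):
  Position 0 ('d'): window [0,0] length 1 -- new best
  Position 1 ('h'): window [0,1] length 2 -- new best
  Position 2 ('g'): window [0,2] length 3 -- new best
  Position 3 ('h'): repeat (last at 1), move window start to 2
  Position 3 ('h'): window [2,3] length 2
  Position 4 ('g'): repeat (last at 2), move window start to 3
  Position 4 ('g'): window [3,4] length 2
  Position 5 ('a'): window [3,5] length 3
  Position 6 ('g'): repeat (last at 4), move window start to 5
  Position 6 ('g'): window [5,6] length 2
  Position 7 ('h'): window [5,7] length 3
  Position 8 ('g'): repeat (last at 6), move window start to 7
  Position 8 ('g'): window [7,8] length 2
  Position 9 ('f'): window [7,9] length 3
Longest substring with no repeats: "dhg" with length 3

3


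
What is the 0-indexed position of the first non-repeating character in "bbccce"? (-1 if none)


Input: bbccce
Character frequencies:
  'b': 2
  'c': 3
  'e': 1
Scanning left to right for freq == 1:
  Position 0 ('b'): freq=2, skip
  Position 1 ('b'): freq=2, skip
  Position 2 ('c'): freq=3, skip
  Position 3 ('c'): freq=3, skip
  Position 4 ('c'): freq=3, skip
  Position 5 ('e'): unique! => answer = 5

5


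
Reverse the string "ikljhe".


Input: ikljhe
Reading characters right to left:
  Position 5: 'e'
  Position 4: 'h'
  Position 3: 'j'
  Position 2: 'l'
  Position 1: 'k'
  Position 0: 'i'
Reversed: ehjlki

ehjlki


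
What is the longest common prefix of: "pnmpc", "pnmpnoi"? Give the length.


Words: pnmpc, pnmpnoi
  Position 0: all 'p' => match
  Position 1: all 'n' => match
  Position 2: all 'm' => match
  Position 3: all 'p' => match
  Position 4: ('c', 'n') => mismatch, stop
LCP = "pnmp" (length 4)

4


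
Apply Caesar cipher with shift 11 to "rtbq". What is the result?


Caesar cipher: shift "rtbq" by 11
  'r' (pos 17) + 11 = pos 2 = 'c'
  't' (pos 19) + 11 = pos 4 = 'e'
  'b' (pos 1) + 11 = pos 12 = 'm'
  'q' (pos 16) + 11 = pos 1 = 'b'
Result: cemb

cemb


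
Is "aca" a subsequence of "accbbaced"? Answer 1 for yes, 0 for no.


Check if "aca" is a subsequence of "accbbaced"
Greedy scan:
  Position 0 ('a'): matches sub[0] = 'a'
  Position 1 ('c'): matches sub[1] = 'c'
  Position 2 ('c'): no match needed
  Position 3 ('b'): no match needed
  Position 4 ('b'): no match needed
  Position 5 ('a'): matches sub[2] = 'a'
  Position 6 ('c'): no match needed
  Position 7 ('e'): no match needed
  Position 8 ('d'): no match needed
All 3 characters matched => is a subsequence

1


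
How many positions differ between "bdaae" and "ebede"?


Comparing "bdaae" and "ebede" position by position:
  Position 0: 'b' vs 'e' => DIFFER
  Position 1: 'd' vs 'b' => DIFFER
  Position 2: 'a' vs 'e' => DIFFER
  Position 3: 'a' vs 'd' => DIFFER
  Position 4: 'e' vs 'e' => same
Positions that differ: 4

4


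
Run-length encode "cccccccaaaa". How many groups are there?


Input: cccccccaaaa
Scanning for consecutive runs:
  Group 1: 'c' x 7 (positions 0-6)
  Group 2: 'a' x 4 (positions 7-10)
Total groups: 2

2


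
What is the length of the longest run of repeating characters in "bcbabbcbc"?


Input: "bcbabbcbc"
Scanning for longest run:
  Position 1 ('c'): new char, reset run to 1
  Position 2 ('b'): new char, reset run to 1
  Position 3 ('a'): new char, reset run to 1
  Position 4 ('b'): new char, reset run to 1
  Position 5 ('b'): continues run of 'b', length=2
  Position 6 ('c'): new char, reset run to 1
  Position 7 ('b'): new char, reset run to 1
  Position 8 ('c'): new char, reset run to 1
Longest run: 'b' with length 2

2


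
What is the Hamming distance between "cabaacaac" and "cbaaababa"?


Comparing "cabaacaac" and "cbaaababa" position by position:
  Position 0: 'c' vs 'c' => same
  Position 1: 'a' vs 'b' => differ
  Position 2: 'b' vs 'a' => differ
  Position 3: 'a' vs 'a' => same
  Position 4: 'a' vs 'a' => same
  Position 5: 'c' vs 'b' => differ
  Position 6: 'a' vs 'a' => same
  Position 7: 'a' vs 'b' => differ
  Position 8: 'c' vs 'a' => differ
Total differences (Hamming distance): 5

5


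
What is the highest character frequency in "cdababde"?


Input: cdababde
Character counts:
  'a': 2
  'b': 2
  'c': 1
  'd': 2
  'e': 1
Maximum frequency: 2

2


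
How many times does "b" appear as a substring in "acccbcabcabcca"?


Searching for "b" in "acccbcabcabcca"
Scanning each position:
  Position 0: "a" => no
  Position 1: "c" => no
  Position 2: "c" => no
  Position 3: "c" => no
  Position 4: "b" => MATCH
  Position 5: "c" => no
  Position 6: "a" => no
  Position 7: "b" => MATCH
  Position 8: "c" => no
  Position 9: "a" => no
  Position 10: "b" => MATCH
  Position 11: "c" => no
  Position 12: "c" => no
  Position 13: "a" => no
Total occurrences: 3

3


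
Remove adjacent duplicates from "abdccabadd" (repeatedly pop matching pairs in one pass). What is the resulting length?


Input: abdccabadd
Stack-based adjacent duplicate removal:
  Read 'a': push. Stack: a
  Read 'b': push. Stack: ab
  Read 'd': push. Stack: abd
  Read 'c': push. Stack: abdc
  Read 'c': matches stack top 'c' => pop. Stack: abd
  Read 'a': push. Stack: abda
  Read 'b': push. Stack: abdab
  Read 'a': push. Stack: abdaba
  Read 'd': push. Stack: abdabad
  Read 'd': matches stack top 'd' => pop. Stack: abdaba
Final stack: "abdaba" (length 6)

6


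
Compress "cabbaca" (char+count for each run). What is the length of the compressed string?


Input: cabbaca
Runs:
  'c' x 1 => "c1"
  'a' x 1 => "a1"
  'b' x 2 => "b2"
  'a' x 1 => "a1"
  'c' x 1 => "c1"
  'a' x 1 => "a1"
Compressed: "c1a1b2a1c1a1"
Compressed length: 12

12


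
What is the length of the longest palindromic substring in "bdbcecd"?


Input: "bdbcecd"
Checking substrings for palindromes:
  [0:3] "bdb" (len 3) => palindrome
  [3:6] "cec" (len 3) => palindrome
Longest palindromic substring: "bdb" with length 3

3


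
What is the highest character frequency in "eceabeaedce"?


Input: eceabeaedce
Character counts:
  'a': 2
  'b': 1
  'c': 2
  'd': 1
  'e': 5
Maximum frequency: 5

5


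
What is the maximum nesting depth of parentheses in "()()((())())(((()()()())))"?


Input: "()()((())())(((()()()())))"
Tracking depth:
  Position 0 '(': depth becomes 1
  Position 1 ')': depth becomes 0
  Position 2 '(': depth becomes 1
  Position 3 ')': depth becomes 0
  Position 4 '(': depth becomes 1
  Position 5 '(': depth becomes 2
  Position 6 '(': depth becomes 3
  Position 7 ')': depth becomes 2
  Position 8 ')': depth becomes 1
  Position 9 '(': depth becomes 2
  Position 10 ')': depth becomes 1
  Position 11 ')': depth becomes 0
  Position 12 '(': depth becomes 1
  Position 13 '(': depth becomes 2
  Position 14 '(': depth becomes 3
  Position 15 '(': depth becomes 4
  Position 16 ')': depth becomes 3
  Position 17 '(': depth becomes 4
  Position 18 ')': depth becomes 3
  Position 19 '(': depth becomes 4
  Position 20 ')': depth becomes 3
  Position 21 '(': depth becomes 4
  Position 22 ')': depth becomes 3
  Position 23 ')': depth becomes 2
  Position 24 ')': depth becomes 1
  Position 25 ')': depth becomes 0
Maximum depth reached: 4

4


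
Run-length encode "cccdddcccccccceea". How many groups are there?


Input: cccdddcccccccceea
Scanning for consecutive runs:
  Group 1: 'c' x 3 (positions 0-2)
  Group 2: 'd' x 3 (positions 3-5)
  Group 3: 'c' x 8 (positions 6-13)
  Group 4: 'e' x 2 (positions 14-15)
  Group 5: 'a' x 1 (positions 16-16)
Total groups: 5

5


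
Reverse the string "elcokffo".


Input: elcokffo
Reading characters right to left:
  Position 7: 'o'
  Position 6: 'f'
  Position 5: 'f'
  Position 4: 'k'
  Position 3: 'o'
  Position 2: 'c'
  Position 1: 'l'
  Position 0: 'e'
Reversed: offkocle

offkocle


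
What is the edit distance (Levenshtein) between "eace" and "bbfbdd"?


Computing edit distance: "eace" -> "bbfbdd"
DP table:
           b    b    f    b    d    d
      0    1    2    3    4    5    6
  e   1    1    2    3    4    5    6
  a   2    2    2    3    4    5    6
  c   3    3    3    3    4    5    6
  e   4    4    4    4    4    5    6
Edit distance = dp[4][6] = 6

6


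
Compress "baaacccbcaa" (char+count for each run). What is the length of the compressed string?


Input: baaacccbcaa
Runs:
  'b' x 1 => "b1"
  'a' x 3 => "a3"
  'c' x 3 => "c3"
  'b' x 1 => "b1"
  'c' x 1 => "c1"
  'a' x 2 => "a2"
Compressed: "b1a3c3b1c1a2"
Compressed length: 12

12


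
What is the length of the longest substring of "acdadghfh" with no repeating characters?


Input: "acdadghfh"
Sliding window (track last position of each char):
  Position 0 ('a'): window [0,0] length 1 -- new best
  Position 1 ('c'): window [0,1] length 2 -- new best
  Position 2 ('d'): window [0,2] length 3 -- new best
  Position 3 ('a'): repeat (last at 0), move window start to 1
  Position 3 ('a'): window [1,3] length 3
  Position 4 ('d'): repeat (last at 2), move window start to 3
  Position 4 ('d'): window [3,4] length 2
  Position 5 ('g'): window [3,5] length 3
  Position 6 ('h'): window [3,6] length 4 -- new best
  Position 7 ('f'): window [3,7] length 5 -- new best
  Position 8 ('h'): repeat (last at 6), move window start to 7
  Position 8 ('h'): window [7,8] length 2
Longest substring with no repeats: "adghf" with length 5

5


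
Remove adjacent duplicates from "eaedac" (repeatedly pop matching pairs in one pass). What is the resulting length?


Input: eaedac
Stack-based adjacent duplicate removal:
  Read 'e': push. Stack: e
  Read 'a': push. Stack: ea
  Read 'e': push. Stack: eae
  Read 'd': push. Stack: eaed
  Read 'a': push. Stack: eaeda
  Read 'c': push. Stack: eaedac
Final stack: "eaedac" (length 6)

6


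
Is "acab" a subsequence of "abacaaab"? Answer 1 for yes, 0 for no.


Check if "acab" is a subsequence of "abacaaab"
Greedy scan:
  Position 0 ('a'): matches sub[0] = 'a'
  Position 1 ('b'): no match needed
  Position 2 ('a'): no match needed
  Position 3 ('c'): matches sub[1] = 'c'
  Position 4 ('a'): matches sub[2] = 'a'
  Position 5 ('a'): no match needed
  Position 6 ('a'): no match needed
  Position 7 ('b'): matches sub[3] = 'b'
All 4 characters matched => is a subsequence

1


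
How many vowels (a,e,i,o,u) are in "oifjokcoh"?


Input: oifjokcoh
Checking each character:
  'o' at position 0: vowel (running total: 1)
  'i' at position 1: vowel (running total: 2)
  'f' at position 2: consonant
  'j' at position 3: consonant
  'o' at position 4: vowel (running total: 3)
  'k' at position 5: consonant
  'c' at position 6: consonant
  'o' at position 7: vowel (running total: 4)
  'h' at position 8: consonant
Total vowels: 4

4


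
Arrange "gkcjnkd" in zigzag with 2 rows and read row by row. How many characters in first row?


Zigzag "gkcjnkd" into 2 rows:
Placing characters:
  'g' => row 0
  'k' => row 1
  'c' => row 0
  'j' => row 1
  'n' => row 0
  'k' => row 1
  'd' => row 0
Rows:
  Row 0: "gcnd"
  Row 1: "kjk"
First row length: 4

4


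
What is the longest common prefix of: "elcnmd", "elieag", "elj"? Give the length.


Words: elcnmd, elieag, elj
  Position 0: all 'e' => match
  Position 1: all 'l' => match
  Position 2: ('c', 'i', 'j') => mismatch, stop
LCP = "el" (length 2)

2


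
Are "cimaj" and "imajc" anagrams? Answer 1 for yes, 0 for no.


Strings: "cimaj", "imajc"
Sorted first:  acijm
Sorted second: acijm
Sorted forms match => anagrams

1


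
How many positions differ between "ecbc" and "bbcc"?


Comparing "ecbc" and "bbcc" position by position:
  Position 0: 'e' vs 'b' => DIFFER
  Position 1: 'c' vs 'b' => DIFFER
  Position 2: 'b' vs 'c' => DIFFER
  Position 3: 'c' vs 'c' => same
Positions that differ: 3

3


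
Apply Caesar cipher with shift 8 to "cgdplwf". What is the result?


Caesar cipher: shift "cgdplwf" by 8
  'c' (pos 2) + 8 = pos 10 = 'k'
  'g' (pos 6) + 8 = pos 14 = 'o'
  'd' (pos 3) + 8 = pos 11 = 'l'
  'p' (pos 15) + 8 = pos 23 = 'x'
  'l' (pos 11) + 8 = pos 19 = 't'
  'w' (pos 22) + 8 = pos 4 = 'e'
  'f' (pos 5) + 8 = pos 13 = 'n'
Result: kolxten

kolxten


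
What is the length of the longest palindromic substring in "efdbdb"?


Input: "efdbdb"
Checking substrings for palindromes:
  [2:5] "dbd" (len 3) => palindrome
  [3:6] "bdb" (len 3) => palindrome
Longest palindromic substring: "dbd" with length 3

3


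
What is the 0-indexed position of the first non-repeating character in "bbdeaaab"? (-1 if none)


Input: bbdeaaab
Character frequencies:
  'a': 3
  'b': 3
  'd': 1
  'e': 1
Scanning left to right for freq == 1:
  Position 0 ('b'): freq=3, skip
  Position 1 ('b'): freq=3, skip
  Position 2 ('d'): unique! => answer = 2

2


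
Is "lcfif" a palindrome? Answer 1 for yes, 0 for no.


Input: lcfif
Reversed: fifcl
  Compare pos 0 ('l') with pos 4 ('f'): MISMATCH
  Compare pos 1 ('c') with pos 3 ('i'): MISMATCH
Result: not a palindrome

0


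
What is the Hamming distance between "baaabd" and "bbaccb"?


Comparing "baaabd" and "bbaccb" position by position:
  Position 0: 'b' vs 'b' => same
  Position 1: 'a' vs 'b' => differ
  Position 2: 'a' vs 'a' => same
  Position 3: 'a' vs 'c' => differ
  Position 4: 'b' vs 'c' => differ
  Position 5: 'd' vs 'b' => differ
Total differences (Hamming distance): 4

4


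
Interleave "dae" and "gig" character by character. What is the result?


Interleaving "dae" and "gig":
  Position 0: 'd' from first, 'g' from second => "dg"
  Position 1: 'a' from first, 'i' from second => "ai"
  Position 2: 'e' from first, 'g' from second => "eg"
Result: dgaieg

dgaieg


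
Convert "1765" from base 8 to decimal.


Input: "1765" in base 8
Positional expansion:
  Digit '1' (value 1) x 8^3 = 512
  Digit '7' (value 7) x 8^2 = 448
  Digit '6' (value 6) x 8^1 = 48
  Digit '5' (value 5) x 8^0 = 5
Sum = 1013

1013


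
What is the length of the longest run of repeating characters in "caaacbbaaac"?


Input: "caaacbbaaac"
Scanning for longest run:
  Position 1 ('a'): new char, reset run to 1
  Position 2 ('a'): continues run of 'a', length=2
  Position 3 ('a'): continues run of 'a', length=3
  Position 4 ('c'): new char, reset run to 1
  Position 5 ('b'): new char, reset run to 1
  Position 6 ('b'): continues run of 'b', length=2
  Position 7 ('a'): new char, reset run to 1
  Position 8 ('a'): continues run of 'a', length=2
  Position 9 ('a'): continues run of 'a', length=3
  Position 10 ('c'): new char, reset run to 1
Longest run: 'a' with length 3

3


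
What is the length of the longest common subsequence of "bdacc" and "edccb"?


LCS of "bdacc" and "edccb"
DP table:
           e    d    c    c    b
      0    0    0    0    0    0
  b   0    0    0    0    0    1
  d   0    0    1    1    1    1
  a   0    0    1    1    1    1
  c   0    0    1    2    2    2
  c   0    0    1    2    3    3
LCS length = dp[5][5] = 3

3


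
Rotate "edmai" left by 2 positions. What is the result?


Input: "edmai", rotate left by 2
First 2 characters: "ed"
Remaining characters: "mai"
Concatenate remaining + first: "mai" + "ed" = "maied"

maied


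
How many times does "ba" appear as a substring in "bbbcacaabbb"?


Searching for "ba" in "bbbcacaabbb"
Scanning each position:
  Position 0: "bb" => no
  Position 1: "bb" => no
  Position 2: "bc" => no
  Position 3: "ca" => no
  Position 4: "ac" => no
  Position 5: "ca" => no
  Position 6: "aa" => no
  Position 7: "ab" => no
  Position 8: "bb" => no
  Position 9: "bb" => no
Total occurrences: 0

0


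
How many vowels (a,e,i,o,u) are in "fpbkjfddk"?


Input: fpbkjfddk
Checking each character:
  'f' at position 0: consonant
  'p' at position 1: consonant
  'b' at position 2: consonant
  'k' at position 3: consonant
  'j' at position 4: consonant
  'f' at position 5: consonant
  'd' at position 6: consonant
  'd' at position 7: consonant
  'k' at position 8: consonant
Total vowels: 0

0


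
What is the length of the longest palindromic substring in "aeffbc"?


Input: "aeffbc"
Checking substrings for palindromes:
  [2:4] "ff" (len 2) => palindrome
Longest palindromic substring: "ff" with length 2

2


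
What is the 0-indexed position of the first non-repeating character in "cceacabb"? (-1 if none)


Input: cceacabb
Character frequencies:
  'a': 2
  'b': 2
  'c': 3
  'e': 1
Scanning left to right for freq == 1:
  Position 0 ('c'): freq=3, skip
  Position 1 ('c'): freq=3, skip
  Position 2 ('e'): unique! => answer = 2

2


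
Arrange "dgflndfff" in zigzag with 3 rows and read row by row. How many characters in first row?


Zigzag "dgflndfff" into 3 rows:
Placing characters:
  'd' => row 0
  'g' => row 1
  'f' => row 2
  'l' => row 1
  'n' => row 0
  'd' => row 1
  'f' => row 2
  'f' => row 1
  'f' => row 0
Rows:
  Row 0: "dnf"
  Row 1: "gldf"
  Row 2: "ff"
First row length: 3

3


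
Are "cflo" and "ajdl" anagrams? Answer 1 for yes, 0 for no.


Strings: "cflo", "ajdl"
Sorted first:  cflo
Sorted second: adjl
Differ at position 0: 'c' vs 'a' => not anagrams

0


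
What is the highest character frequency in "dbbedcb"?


Input: dbbedcb
Character counts:
  'b': 3
  'c': 1
  'd': 2
  'e': 1
Maximum frequency: 3

3


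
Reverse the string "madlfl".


Input: madlfl
Reading characters right to left:
  Position 5: 'l'
  Position 4: 'f'
  Position 3: 'l'
  Position 2: 'd'
  Position 1: 'a'
  Position 0: 'm'
Reversed: lfldam

lfldam


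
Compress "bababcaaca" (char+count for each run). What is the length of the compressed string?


Input: bababcaaca
Runs:
  'b' x 1 => "b1"
  'a' x 1 => "a1"
  'b' x 1 => "b1"
  'a' x 1 => "a1"
  'b' x 1 => "b1"
  'c' x 1 => "c1"
  'a' x 2 => "a2"
  'c' x 1 => "c1"
  'a' x 1 => "a1"
Compressed: "b1a1b1a1b1c1a2c1a1"
Compressed length: 18

18


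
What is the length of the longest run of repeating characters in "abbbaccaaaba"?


Input: "abbbaccaaaba"
Scanning for longest run:
  Position 1 ('b'): new char, reset run to 1
  Position 2 ('b'): continues run of 'b', length=2
  Position 3 ('b'): continues run of 'b', length=3
  Position 4 ('a'): new char, reset run to 1
  Position 5 ('c'): new char, reset run to 1
  Position 6 ('c'): continues run of 'c', length=2
  Position 7 ('a'): new char, reset run to 1
  Position 8 ('a'): continues run of 'a', length=2
  Position 9 ('a'): continues run of 'a', length=3
  Position 10 ('b'): new char, reset run to 1
  Position 11 ('a'): new char, reset run to 1
Longest run: 'b' with length 3

3


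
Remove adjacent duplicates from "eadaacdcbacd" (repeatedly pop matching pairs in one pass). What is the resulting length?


Input: eadaacdcbacd
Stack-based adjacent duplicate removal:
  Read 'e': push. Stack: e
  Read 'a': push. Stack: ea
  Read 'd': push. Stack: ead
  Read 'a': push. Stack: eada
  Read 'a': matches stack top 'a' => pop. Stack: ead
  Read 'c': push. Stack: eadc
  Read 'd': push. Stack: eadcd
  Read 'c': push. Stack: eadcdc
  Read 'b': push. Stack: eadcdcb
  Read 'a': push. Stack: eadcdcba
  Read 'c': push. Stack: eadcdcbac
  Read 'd': push. Stack: eadcdcbacd
Final stack: "eadcdcbacd" (length 10)

10


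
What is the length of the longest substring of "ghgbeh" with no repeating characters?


Input: "ghgbeh"
Sliding window (track last position of each char):
  Position 0 ('g'): window [0,0] length 1 -- new best
  Position 1 ('h'): window [0,1] length 2 -- new best
  Position 2 ('g'): repeat (last at 0), move window start to 1
  Position 2 ('g'): window [1,2] length 2
  Position 3 ('b'): window [1,3] length 3 -- new best
  Position 4 ('e'): window [1,4] length 4 -- new best
  Position 5 ('h'): repeat (last at 1), move window start to 2
  Position 5 ('h'): window [2,5] length 4
Longest substring with no repeats: "hgbe" with length 4

4
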